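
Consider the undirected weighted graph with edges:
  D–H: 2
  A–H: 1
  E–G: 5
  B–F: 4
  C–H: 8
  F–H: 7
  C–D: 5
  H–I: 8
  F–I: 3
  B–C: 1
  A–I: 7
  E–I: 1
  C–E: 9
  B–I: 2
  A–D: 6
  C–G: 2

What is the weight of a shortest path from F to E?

Comparing a few candidate routes:
F-I-E: 3 + 1 = 4
F-B-C-G-E: 4 + 1 + 2 + 5 = 12
F-B-I-E: 4 + 2 + 1 = 7
The minimum is 4.

4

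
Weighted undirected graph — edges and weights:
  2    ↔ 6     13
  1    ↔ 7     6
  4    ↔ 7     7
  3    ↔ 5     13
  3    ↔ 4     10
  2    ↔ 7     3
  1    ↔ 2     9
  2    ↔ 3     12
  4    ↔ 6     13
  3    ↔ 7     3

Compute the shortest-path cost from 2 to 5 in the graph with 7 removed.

Candidate routes:
2-3-5: 12 + 13 = 25
2-6-4-3-5: 13 + 13 + 10 + 13 = 49
Shortest: 25.

25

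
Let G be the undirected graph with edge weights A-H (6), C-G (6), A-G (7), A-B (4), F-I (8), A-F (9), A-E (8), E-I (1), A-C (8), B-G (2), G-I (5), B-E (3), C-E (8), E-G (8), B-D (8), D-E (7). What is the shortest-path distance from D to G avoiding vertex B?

13

A few of the D→G routes:
D -> E -> C -> G: 7 + 8 + 6 = 21
D -> E -> I -> G: 7 + 1 + 5 = 13
D -> E -> G: 7 + 8 = 15
D -> E -> C -> A -> G: 7 + 8 + 8 + 7 = 30
D -> E -> A -> G: 7 + 8 + 7 = 22
D -> E -> A -> C -> G: 7 + 8 + 8 + 6 = 29
The minimum is 13.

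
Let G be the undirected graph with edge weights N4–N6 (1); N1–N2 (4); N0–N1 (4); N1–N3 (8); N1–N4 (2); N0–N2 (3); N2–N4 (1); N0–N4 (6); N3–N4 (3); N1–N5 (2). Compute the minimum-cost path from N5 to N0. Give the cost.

6

Some routes from N5 to N0:
N5-N1-N3-N4-N2-N0: 2 + 8 + 3 + 1 + 3 = 17
N5-N1-N4-N2-N0: 2 + 2 + 1 + 3 = 8
N5-N1-N2-N0: 2 + 4 + 3 = 9
N5-N1-N2-N4-N0: 2 + 4 + 1 + 6 = 13
N5-N1-N4-N0: 2 + 2 + 6 = 10
N5-N1-N0: 2 + 4 = 6
The minimum is 6.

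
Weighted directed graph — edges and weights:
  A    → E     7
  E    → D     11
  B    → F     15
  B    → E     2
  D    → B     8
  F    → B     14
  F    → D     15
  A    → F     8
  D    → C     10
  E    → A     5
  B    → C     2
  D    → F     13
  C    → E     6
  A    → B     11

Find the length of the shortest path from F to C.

16

Some routes from F to C:
F-D-C: 15 + 10 = 25
F-D-B-C: 15 + 8 + 2 = 25
F-B-C: 14 + 2 = 16
Shortest: 16.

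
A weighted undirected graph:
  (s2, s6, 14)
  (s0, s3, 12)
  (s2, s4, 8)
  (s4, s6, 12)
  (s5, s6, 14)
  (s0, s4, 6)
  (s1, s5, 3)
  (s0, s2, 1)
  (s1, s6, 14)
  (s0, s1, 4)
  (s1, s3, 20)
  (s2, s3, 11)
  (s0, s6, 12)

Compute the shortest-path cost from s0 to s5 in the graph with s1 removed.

26

Checking several routes:
s0 → s6 → s5: 12 + 14 = 26
s0 → s2 → s6 → s5: 1 + 14 + 14 = 29
s0 → s4 → s6 → s5: 6 + 12 + 14 = 32
Shortest: 26.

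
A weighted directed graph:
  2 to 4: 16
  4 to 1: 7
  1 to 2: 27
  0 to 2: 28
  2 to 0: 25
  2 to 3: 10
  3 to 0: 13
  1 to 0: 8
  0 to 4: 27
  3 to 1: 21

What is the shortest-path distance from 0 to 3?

Paths from 0 to 3:
0-4-1-2-3: 27 + 7 + 27 + 10 = 71
0-2-3: 28 + 10 = 38
Shortest: 38.

38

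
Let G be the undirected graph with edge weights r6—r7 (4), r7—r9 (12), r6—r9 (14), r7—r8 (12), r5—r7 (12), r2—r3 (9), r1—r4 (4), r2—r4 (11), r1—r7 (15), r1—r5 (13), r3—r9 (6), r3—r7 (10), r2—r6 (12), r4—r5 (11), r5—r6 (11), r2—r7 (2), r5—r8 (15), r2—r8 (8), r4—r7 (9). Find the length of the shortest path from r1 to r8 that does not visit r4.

Comparing a few candidate routes:
r1 - r5 - r7 - r2 - r8: 13 + 12 + 2 + 8 = 35
r1 - r5 - r7 - r8: 13 + 12 + 12 = 37
r1 - r7 - r2 - r8: 15 + 2 + 8 = 25
r1 - r5 - r8: 13 + 15 = 28
r1 - r7 - r8: 15 + 12 = 27
The minimum is 25.

25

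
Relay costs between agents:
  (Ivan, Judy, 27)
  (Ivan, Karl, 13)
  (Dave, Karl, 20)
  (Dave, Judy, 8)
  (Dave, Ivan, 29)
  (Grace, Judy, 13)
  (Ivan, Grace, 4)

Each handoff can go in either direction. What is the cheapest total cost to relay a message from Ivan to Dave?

25

Routes from Ivan to Dave:
Ivan → Judy → Dave: 27 + 8 = 35
Ivan → Karl → Dave: 13 + 20 = 33
Ivan → Grace → Judy → Dave: 4 + 13 + 8 = 25
Ivan → Dave: 29
Best route has total 25.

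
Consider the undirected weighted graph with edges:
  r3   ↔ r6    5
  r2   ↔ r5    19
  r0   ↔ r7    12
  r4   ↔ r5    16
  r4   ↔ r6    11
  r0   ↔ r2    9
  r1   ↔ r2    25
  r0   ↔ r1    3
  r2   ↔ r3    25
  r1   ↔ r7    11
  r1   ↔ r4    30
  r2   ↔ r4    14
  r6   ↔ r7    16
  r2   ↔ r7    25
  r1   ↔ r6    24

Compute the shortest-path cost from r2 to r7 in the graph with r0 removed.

Some routes from r2 to r7 avoiding r0:
r2 - r4 - r1 - r7: 14 + 30 + 11 = 55
r2 - r4 - r6 - r7: 14 + 11 + 16 = 41
r2 - r7: 25
r2 - r3 - r6 - r7: 25 + 5 + 16 = 46
r2 - r1 - r7: 25 + 11 = 36
r2 - r4 - r6 - r1 - r7: 14 + 11 + 24 + 11 = 60
The minimum is 25.

25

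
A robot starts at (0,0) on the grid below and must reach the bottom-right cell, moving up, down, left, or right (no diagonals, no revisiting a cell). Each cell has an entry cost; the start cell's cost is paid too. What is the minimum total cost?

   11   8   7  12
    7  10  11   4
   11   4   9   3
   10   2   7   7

Cheapest: (0,0) -> (1,0) -> (1,1) -> (2,1) -> (3,1) -> (3,2) -> (3,3)
  11 + 7 + 10 + 4 + 2 + 7 + 7 = 48

48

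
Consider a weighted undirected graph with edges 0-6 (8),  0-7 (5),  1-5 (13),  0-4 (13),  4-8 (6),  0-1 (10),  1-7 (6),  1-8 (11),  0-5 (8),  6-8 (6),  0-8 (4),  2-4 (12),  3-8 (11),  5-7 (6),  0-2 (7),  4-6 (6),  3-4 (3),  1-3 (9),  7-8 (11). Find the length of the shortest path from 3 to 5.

A few of the 3→5 routes:
3-1-5: 9 + 13 = 22
3-8-0-5: 11 + 4 + 8 = 23
3-1-7-5: 9 + 6 + 6 = 21
3-4-8-0-5: 3 + 6 + 4 + 8 = 21
The minimum is 21.

21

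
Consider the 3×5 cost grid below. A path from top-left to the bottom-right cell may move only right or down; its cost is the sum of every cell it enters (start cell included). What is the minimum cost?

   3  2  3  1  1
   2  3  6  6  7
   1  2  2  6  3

One optimal route is r0c0 → r1c0 → r2c0 → r2c1 → r2c2 → r2c3 → r2c4.
Its cost is 3 + 2 + 1 + 2 + 2 + 6 + 3 = 19.

19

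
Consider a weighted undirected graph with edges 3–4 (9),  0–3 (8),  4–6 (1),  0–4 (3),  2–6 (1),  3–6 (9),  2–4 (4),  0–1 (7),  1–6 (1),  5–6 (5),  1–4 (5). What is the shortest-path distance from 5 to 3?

Checking several routes:
5-6-2-4-3: 5 + 1 + 4 + 9 = 19
5-6-1-4-3: 5 + 1 + 5 + 9 = 20
5-6-3: 5 + 9 = 14
5-6-4-0-3: 5 + 1 + 3 + 8 = 17
5-6-4-3: 5 + 1 + 9 = 15
The minimum is 14.

14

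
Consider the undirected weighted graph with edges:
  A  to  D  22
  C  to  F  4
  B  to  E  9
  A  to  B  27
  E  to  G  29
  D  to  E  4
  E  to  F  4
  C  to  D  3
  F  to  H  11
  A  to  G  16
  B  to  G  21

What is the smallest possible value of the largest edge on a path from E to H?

Some routes from E to H:
E - F - H: max(4, 11) = 11
E - G - B - A - D - C - F - H: max(29, 21, 27, 22, 3, 4, 11) = 29
E - B - A - D - C - F - H: max(9, 27, 22, 3, 4, 11) = 27
E - D - C - F - H: max(4, 3, 4, 11) = 11
E - B - G - A - D - C - F - H: max(9, 21, 16, 22, 3, 4, 11) = 22
The minimum achievable maximum is 11.

11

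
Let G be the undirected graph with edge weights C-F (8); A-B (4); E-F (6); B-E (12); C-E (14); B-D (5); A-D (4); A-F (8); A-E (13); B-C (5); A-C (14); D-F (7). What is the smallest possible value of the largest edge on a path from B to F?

7

Comparing a few candidate routes:
B → D → F: max(5, 7) = 7
B → A → D → F: max(4, 4, 7) = 7
B → C → F: max(5, 8) = 8
B → A → F: max(4, 8) = 8
Smallest bottleneck: 7.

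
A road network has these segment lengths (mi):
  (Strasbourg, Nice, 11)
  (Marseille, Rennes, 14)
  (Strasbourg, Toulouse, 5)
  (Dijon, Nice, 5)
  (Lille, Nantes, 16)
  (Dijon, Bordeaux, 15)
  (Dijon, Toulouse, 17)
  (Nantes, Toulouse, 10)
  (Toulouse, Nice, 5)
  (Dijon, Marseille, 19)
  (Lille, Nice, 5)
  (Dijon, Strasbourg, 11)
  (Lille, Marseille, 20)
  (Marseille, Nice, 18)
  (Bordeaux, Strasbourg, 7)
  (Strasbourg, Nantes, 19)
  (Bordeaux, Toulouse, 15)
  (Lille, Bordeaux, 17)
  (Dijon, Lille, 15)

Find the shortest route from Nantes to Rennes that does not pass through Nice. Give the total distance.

50

Checking several routes:
Nantes-Lille-Marseille-Rennes: 16 + 20 + 14 = 50
Nantes-Toulouse-Strasbourg-Dijon-Marseille-Rennes: 10 + 5 + 11 + 19 + 14 = 59
Nantes-Lille-Dijon-Marseille-Rennes: 16 + 15 + 19 + 14 = 64
Nantes-Strasbourg-Dijon-Marseille-Rennes: 19 + 11 + 19 + 14 = 63
Nantes-Toulouse-Dijon-Marseille-Rennes: 10 + 17 + 19 + 14 = 60
Shortest: 50 mi.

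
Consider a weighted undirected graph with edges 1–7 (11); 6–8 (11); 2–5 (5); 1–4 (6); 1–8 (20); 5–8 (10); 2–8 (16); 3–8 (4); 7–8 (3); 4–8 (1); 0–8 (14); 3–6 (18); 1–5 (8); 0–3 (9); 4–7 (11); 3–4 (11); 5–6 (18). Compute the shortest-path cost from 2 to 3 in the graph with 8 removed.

30

Candidate routes:
2 -> 5 -> 1 -> 7 -> 4 -> 3: 5 + 8 + 11 + 11 + 11 = 46
2 -> 5 -> 1 -> 4 -> 3: 5 + 8 + 6 + 11 = 30
2 -> 5 -> 6 -> 3: 5 + 18 + 18 = 41
Best route has total 30.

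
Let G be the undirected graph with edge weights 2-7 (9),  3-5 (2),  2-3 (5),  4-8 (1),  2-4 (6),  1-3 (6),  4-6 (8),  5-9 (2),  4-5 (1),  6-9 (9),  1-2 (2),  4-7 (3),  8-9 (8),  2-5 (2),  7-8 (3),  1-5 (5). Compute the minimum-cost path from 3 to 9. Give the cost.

4

A few of the 3→9 routes:
3 -> 5 -> 9: 2 + 2 = 4
3 -> 5 -> 4 -> 8 -> 9: 2 + 1 + 1 + 8 = 12
3 -> 1 -> 5 -> 9: 6 + 5 + 2 = 13
3 -> 2 -> 5 -> 9: 5 + 2 + 2 = 9
3 -> 2 -> 4 -> 5 -> 9: 5 + 6 + 1 + 2 = 14
3 -> 1 -> 2 -> 5 -> 9: 6 + 2 + 2 + 2 = 12
The minimum is 4.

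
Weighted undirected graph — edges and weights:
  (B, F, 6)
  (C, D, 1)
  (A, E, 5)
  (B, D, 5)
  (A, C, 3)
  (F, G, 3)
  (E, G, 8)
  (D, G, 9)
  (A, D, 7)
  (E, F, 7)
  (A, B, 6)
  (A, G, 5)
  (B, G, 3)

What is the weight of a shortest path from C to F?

11

A few of the C→F routes:
C→A→G→F: 3 + 5 + 3 = 11
C→D→B→G→F: 1 + 5 + 3 + 3 = 12
C→D→G→F: 1 + 9 + 3 = 13
C→D→B→F: 1 + 5 + 6 = 12
C→A→E→F: 3 + 5 + 7 = 15
Shortest: 11.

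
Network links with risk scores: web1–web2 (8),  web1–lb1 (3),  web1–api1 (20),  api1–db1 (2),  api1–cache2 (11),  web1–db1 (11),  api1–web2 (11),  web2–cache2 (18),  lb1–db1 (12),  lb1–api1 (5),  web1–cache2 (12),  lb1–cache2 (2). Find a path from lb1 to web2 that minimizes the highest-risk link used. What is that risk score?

8

Some routes from lb1 to web2:
lb1 -> cache2 -> api1 -> web2: max(2, 11, 11) = 11
lb1 -> web1 -> web2: max(3, 8) = 8
lb1 -> api1 -> db1 -> web1 -> web2: max(5, 2, 11, 8) = 11
lb1 -> web1 -> db1 -> api1 -> web2: max(3, 11, 2, 11) = 11
lb1 -> cache2 -> api1 -> db1 -> web1 -> web2: max(2, 11, 2, 11, 8) = 11
lb1 -> api1 -> web2: max(5, 11) = 11
Best route has worst link 8.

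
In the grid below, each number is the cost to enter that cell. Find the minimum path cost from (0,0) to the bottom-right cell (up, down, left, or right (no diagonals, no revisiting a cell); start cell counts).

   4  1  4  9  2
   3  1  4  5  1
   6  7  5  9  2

18

Take (0,0) -> (0,1) -> (1,1) -> (1,2) -> (1,3) -> (1,4) -> (2,4) for a total of 4 + 1 + 1 + 4 + 5 + 1 + 2 = 18.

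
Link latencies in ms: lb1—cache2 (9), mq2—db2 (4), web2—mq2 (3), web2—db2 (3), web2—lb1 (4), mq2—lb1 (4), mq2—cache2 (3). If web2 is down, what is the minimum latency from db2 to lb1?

Routes from db2 to lb1 avoiding web2:
db2-mq2-cache2-lb1: 4 + 3 + 9 = 16
db2-mq2-lb1: 4 + 4 = 8
Shortest: 8 ms.

8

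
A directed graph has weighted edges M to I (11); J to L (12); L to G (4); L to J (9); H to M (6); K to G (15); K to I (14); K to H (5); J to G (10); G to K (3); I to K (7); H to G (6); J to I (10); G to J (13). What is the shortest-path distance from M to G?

Candidate routes:
M - I - K - G: 11 + 7 + 15 = 33
M - I - K - H - G: 11 + 7 + 5 + 6 = 29
The minimum is 29.

29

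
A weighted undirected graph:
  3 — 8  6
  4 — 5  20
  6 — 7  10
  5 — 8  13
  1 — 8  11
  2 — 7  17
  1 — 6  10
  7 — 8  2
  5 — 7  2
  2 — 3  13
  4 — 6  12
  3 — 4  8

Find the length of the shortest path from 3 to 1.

17

Comparing a few candidate routes:
3→8→5→7→6→1: 6 + 13 + 2 + 10 + 10 = 41
3→8→7→6→1: 6 + 2 + 10 + 10 = 28
3→4→6→1: 8 + 12 + 10 = 30
3→8→1: 6 + 11 = 17
Best route has total 17.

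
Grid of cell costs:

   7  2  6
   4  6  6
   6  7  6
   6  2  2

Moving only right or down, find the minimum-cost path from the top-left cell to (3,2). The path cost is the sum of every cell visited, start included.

Best path: (0,0) -> (0,1) -> (1,1) -> (2,1) -> (3,1) -> (3,2)
Cost: 7 + 2 + 6 + 7 + 2 + 2 = 26

26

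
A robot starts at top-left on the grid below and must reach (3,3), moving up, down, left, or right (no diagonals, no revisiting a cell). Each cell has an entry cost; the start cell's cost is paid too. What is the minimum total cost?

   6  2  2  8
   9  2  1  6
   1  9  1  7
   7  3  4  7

Path [0,0] -> [0,1] -> [0,2] -> [1,2] -> [2,2] -> [3,2] -> [3,3]: 6 + 2 + 2 + 1 + 1 + 4 + 7 = 23.

23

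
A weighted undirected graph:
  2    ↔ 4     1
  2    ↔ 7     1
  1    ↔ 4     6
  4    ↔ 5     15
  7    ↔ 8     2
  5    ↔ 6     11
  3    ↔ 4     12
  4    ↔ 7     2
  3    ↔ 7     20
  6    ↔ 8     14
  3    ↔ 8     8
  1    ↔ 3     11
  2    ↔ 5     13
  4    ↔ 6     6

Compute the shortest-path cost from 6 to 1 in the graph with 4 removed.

33

Comparing a few candidate routes:
6 → 8 → 7 → 3 → 1: 14 + 2 + 20 + 11 = 47
6 → 8 → 3 → 1: 14 + 8 + 11 = 33
6 → 5 → 2 → 7 → 8 → 3 → 1: 11 + 13 + 1 + 2 + 8 + 11 = 46
Shortest: 33.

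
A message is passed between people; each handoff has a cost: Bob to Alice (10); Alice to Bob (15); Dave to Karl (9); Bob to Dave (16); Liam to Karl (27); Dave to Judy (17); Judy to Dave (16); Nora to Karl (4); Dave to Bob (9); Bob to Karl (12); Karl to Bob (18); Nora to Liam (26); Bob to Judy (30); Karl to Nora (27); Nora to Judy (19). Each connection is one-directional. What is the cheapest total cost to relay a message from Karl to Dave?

Routes from Karl to Dave:
Karl → Bob → Judy → Dave: 18 + 30 + 16 = 64
Karl → Nora → Judy → Dave: 27 + 19 + 16 = 62
Karl → Bob → Dave: 18 + 16 = 34
Shortest: 34.

34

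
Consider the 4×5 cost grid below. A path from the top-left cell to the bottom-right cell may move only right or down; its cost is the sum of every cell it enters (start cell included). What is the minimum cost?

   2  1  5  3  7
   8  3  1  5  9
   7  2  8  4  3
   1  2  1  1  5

Take [0,0]→[0,1]→[1,1]→[2,1]→[3,1]→[3,2]→[3,3]→[3,4] for a total of 2 + 1 + 3 + 2 + 2 + 1 + 1 + 5 = 17.
For comparison, the top-then-right route costs 35.

17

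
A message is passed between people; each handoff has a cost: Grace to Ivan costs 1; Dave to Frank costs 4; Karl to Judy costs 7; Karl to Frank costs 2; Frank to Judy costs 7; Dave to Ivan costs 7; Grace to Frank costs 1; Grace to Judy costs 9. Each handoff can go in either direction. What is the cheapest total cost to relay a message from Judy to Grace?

Candidate routes:
Judy-Karl-Frank-Grace: 7 + 2 + 1 = 10
Judy-Frank-Dave-Ivan-Grace: 7 + 4 + 7 + 1 = 19
Judy-Karl-Frank-Dave-Ivan-Grace: 7 + 2 + 4 + 7 + 1 = 21
Judy-Frank-Grace: 7 + 1 = 8
Judy-Grace: 9
Shortest: 8.

8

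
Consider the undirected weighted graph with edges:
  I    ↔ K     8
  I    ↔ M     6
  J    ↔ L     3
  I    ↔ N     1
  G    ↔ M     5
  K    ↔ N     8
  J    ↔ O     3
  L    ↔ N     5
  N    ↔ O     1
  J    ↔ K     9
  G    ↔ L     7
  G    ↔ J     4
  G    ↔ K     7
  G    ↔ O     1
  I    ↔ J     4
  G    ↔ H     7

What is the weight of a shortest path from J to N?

Comparing a few candidate routes:
J → L → N: 3 + 5 = 8
J → I → N: 4 + 1 = 5
J → G → O → N: 4 + 1 + 1 = 6
J → L → G → O → N: 3 + 7 + 1 + 1 = 12
J → O → N: 3 + 1 = 4
The minimum is 4.

4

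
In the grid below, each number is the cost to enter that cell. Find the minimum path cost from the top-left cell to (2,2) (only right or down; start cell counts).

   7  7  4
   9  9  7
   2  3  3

Path r0c0 -> r1c0 -> r2c0 -> r2c1 -> r2c2: 7 + 9 + 2 + 3 + 3 = 24.
For comparison, the top-then-right route costs 28.

24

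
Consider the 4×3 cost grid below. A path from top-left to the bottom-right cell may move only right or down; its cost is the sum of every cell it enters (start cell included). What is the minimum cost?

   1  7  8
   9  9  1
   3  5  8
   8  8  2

Path (0,0) → (0,1) → (0,2) → (1,2) → (2,2) → (3,2): 1 + 7 + 8 + 1 + 8 + 2 = 27.

27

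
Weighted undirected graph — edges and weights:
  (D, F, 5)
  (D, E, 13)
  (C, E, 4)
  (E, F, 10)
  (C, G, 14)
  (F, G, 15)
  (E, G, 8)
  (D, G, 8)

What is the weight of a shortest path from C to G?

12

Checking several routes:
C→E→D→G: 4 + 13 + 8 = 25
C→G: 14
C→E→G: 4 + 8 = 12
C→E→F→D→G: 4 + 10 + 5 + 8 = 27
Best route has total 12.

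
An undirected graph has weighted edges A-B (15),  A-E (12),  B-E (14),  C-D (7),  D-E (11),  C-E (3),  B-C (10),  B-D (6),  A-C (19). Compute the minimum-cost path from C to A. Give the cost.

15

Some routes from C to A:
C-E-B-A: 3 + 14 + 15 = 32
C-E-A: 3 + 12 = 15
C-D-B-A: 7 + 6 + 15 = 28
C-A: 19
C-B-A: 10 + 15 = 25
C-D-E-A: 7 + 11 + 12 = 30
Best route has total 15.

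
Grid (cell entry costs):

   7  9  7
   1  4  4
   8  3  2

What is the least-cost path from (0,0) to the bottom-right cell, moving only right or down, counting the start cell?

Cheapest: r0c0 → r1c0 → r1c1 → r2c1 → r2c2
  7 + 1 + 4 + 3 + 2 = 17
For comparison, the top-then-right route costs 29.

17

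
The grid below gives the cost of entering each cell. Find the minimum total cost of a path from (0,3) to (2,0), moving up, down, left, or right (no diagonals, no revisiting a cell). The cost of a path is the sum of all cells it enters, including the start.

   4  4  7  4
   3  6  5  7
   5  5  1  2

24

Cheapest: r0c3 -> r1c3 -> r2c3 -> r2c2 -> r2c1 -> r2c0
  4 + 7 + 2 + 1 + 5 + 5 = 24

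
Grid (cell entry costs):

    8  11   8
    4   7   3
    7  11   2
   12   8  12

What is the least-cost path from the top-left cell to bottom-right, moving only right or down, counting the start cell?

Cheapest: (0,0) -> (1,0) -> (1,1) -> (1,2) -> (2,2) -> (3,2)
  8 + 4 + 7 + 3 + 2 + 12 = 36
(Top row then right column would cost 44.)

36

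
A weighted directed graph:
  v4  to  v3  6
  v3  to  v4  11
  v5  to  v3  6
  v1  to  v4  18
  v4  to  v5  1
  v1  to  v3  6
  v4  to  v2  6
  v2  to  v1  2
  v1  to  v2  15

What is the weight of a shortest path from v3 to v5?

12

Paths from v3 to v5:
v3 → v4 → v5: 11 + 1 = 12
Best route has total 12.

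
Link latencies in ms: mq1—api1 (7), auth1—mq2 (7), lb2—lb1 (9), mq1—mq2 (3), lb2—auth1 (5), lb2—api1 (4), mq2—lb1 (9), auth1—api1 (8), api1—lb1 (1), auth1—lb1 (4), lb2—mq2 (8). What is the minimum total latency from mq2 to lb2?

8

A few of the mq2→lb2 routes:
mq2 - lb2: 8
mq2 - lb1 - api1 - lb2: 9 + 1 + 4 = 14
mq2 - lb1 - auth1 - lb2: 9 + 4 + 5 = 18
mq2 - mq1 - api1 - lb2: 3 + 7 + 4 = 14
mq2 - auth1 - lb2: 7 + 5 = 12
mq2 - auth1 - lb1 - api1 - lb2: 7 + 4 + 1 + 4 = 16
Shortest: 8 ms.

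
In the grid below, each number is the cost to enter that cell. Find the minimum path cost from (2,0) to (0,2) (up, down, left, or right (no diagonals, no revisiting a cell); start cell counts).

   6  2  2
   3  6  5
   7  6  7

Cheapest: (2,0) (1,0) (0,0) (0,1) (0,2)
  7 + 3 + 6 + 2 + 2 = 20

20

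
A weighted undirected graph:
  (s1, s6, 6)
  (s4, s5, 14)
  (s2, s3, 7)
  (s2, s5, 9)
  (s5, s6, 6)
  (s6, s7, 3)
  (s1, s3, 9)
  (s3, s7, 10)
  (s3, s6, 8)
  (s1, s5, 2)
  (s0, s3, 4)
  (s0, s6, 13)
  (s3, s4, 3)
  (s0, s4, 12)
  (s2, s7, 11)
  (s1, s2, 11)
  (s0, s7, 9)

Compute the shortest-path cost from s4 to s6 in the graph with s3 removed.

20

Comparing a few candidate routes:
s4→s0→s7→s6: 12 + 9 + 3 = 24
s4→s5→s6: 14 + 6 = 20
s4→s5→s2→s1→s6: 14 + 9 + 11 + 6 = 40
s4→s0→s6: 12 + 13 = 25
s4→s5→s1→s6: 14 + 2 + 6 = 22
s4→s5→s2→s7→s6: 14 + 9 + 11 + 3 = 37
Shortest: 20.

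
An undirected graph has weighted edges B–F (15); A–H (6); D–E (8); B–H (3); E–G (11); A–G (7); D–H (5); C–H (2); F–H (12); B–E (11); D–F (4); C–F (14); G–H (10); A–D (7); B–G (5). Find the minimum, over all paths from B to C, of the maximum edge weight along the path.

3

Some routes from B to C:
B→H→C: max(3, 2) = 3
B→G→A→H→C: max(5, 7, 6, 2) = 7
B→G→A→D→H→C: max(5, 7, 7, 5, 2) = 7
Best route has worst link 3.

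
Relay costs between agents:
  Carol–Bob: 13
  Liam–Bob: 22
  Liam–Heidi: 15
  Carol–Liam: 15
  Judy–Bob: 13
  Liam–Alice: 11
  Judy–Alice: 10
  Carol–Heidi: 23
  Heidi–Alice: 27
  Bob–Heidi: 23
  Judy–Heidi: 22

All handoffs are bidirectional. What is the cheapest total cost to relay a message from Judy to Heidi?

22

A few of the Judy→Heidi routes:
Judy -> Heidi: 22
Judy -> Alice -> Heidi: 10 + 27 = 37
Judy -> Bob -> Heidi: 13 + 23 = 36
Judy -> Alice -> Liam -> Heidi: 10 + 11 + 15 = 36
Judy -> Bob -> Carol -> Heidi: 13 + 13 + 23 = 49
Best route has total 22.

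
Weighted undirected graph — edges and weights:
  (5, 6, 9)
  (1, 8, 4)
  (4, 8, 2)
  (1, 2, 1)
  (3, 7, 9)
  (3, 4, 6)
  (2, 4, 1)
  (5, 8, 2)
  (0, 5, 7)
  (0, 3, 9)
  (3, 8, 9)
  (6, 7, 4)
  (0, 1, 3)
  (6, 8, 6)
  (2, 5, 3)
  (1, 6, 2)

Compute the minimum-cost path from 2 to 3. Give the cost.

Checking several routes:
2-4-8-3: 1 + 2 + 9 = 12
2-1-0-3: 1 + 3 + 9 = 13
2-4-3: 1 + 6 = 7
Shortest: 7.

7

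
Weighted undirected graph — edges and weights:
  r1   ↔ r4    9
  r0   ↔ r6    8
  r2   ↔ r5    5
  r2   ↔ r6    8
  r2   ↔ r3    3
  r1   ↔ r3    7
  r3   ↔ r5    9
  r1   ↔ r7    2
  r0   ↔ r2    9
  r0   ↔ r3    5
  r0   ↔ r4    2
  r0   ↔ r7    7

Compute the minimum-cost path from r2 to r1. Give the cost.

A few of the r2→r1 routes:
r2-r3-r0-r7-r1: 3 + 5 + 7 + 2 = 17
r2-r3-r0-r4-r1: 3 + 5 + 2 + 9 = 19
r2-r0-r4-r1: 9 + 2 + 9 = 20
r2-r0-r7-r1: 9 + 7 + 2 = 18
r2-r3-r1: 3 + 7 = 10
Best route has total 10.

10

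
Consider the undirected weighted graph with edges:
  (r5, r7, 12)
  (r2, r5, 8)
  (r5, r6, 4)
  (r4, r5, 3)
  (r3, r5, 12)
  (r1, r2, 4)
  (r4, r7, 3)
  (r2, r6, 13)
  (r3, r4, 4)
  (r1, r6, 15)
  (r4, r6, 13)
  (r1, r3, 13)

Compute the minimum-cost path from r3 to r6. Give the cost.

11

Some routes from r3 to r6:
r3 -> r4 -> r7 -> r5 -> r6: 4 + 3 + 12 + 4 = 23
r3 -> r4 -> r6: 4 + 13 = 17
r3 -> r5 -> r6: 12 + 4 = 16
r3 -> r1 -> r6: 13 + 15 = 28
r3 -> r4 -> r5 -> r2 -> r6: 4 + 3 + 8 + 13 = 28
r3 -> r4 -> r5 -> r6: 4 + 3 + 4 = 11
Best route has total 11.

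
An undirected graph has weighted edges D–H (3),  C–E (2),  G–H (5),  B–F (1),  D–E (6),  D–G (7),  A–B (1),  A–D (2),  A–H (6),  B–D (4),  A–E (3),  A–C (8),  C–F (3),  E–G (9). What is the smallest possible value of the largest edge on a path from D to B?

2

Checking several routes:
D → A → B: max(2, 1) = 2
D → A → E → C → F → B: max(2, 3, 2, 3, 1) = 3
D → B: max(4) = 4
D → E → C → F → B: max(6, 2, 3, 1) = 6
Best route has worst link 2.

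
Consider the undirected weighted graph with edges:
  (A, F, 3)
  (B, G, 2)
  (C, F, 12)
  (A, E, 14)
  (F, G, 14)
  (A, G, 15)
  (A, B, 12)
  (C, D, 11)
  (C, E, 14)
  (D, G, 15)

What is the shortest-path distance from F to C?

Comparing a few candidate routes:
F -> A -> E -> C: 3 + 14 + 14 = 31
F -> A -> B -> G -> D -> C: 3 + 12 + 2 + 15 + 11 = 43
F -> C: 12
F -> G -> D -> C: 14 + 15 + 11 = 40
Shortest: 12.

12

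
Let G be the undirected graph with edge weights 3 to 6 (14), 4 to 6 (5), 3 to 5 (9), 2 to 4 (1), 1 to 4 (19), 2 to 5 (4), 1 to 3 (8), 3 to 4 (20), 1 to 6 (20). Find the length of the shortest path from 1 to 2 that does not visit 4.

21

Routes from 1 to 2 avoiding 4:
1-3-5-2: 8 + 9 + 4 = 21
1-6-3-5-2: 20 + 14 + 9 + 4 = 47
The minimum is 21.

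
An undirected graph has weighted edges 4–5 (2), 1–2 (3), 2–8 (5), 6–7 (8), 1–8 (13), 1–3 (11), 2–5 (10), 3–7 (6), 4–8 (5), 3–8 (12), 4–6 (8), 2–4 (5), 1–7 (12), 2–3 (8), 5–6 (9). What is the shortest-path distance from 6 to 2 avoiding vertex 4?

Checking several routes:
6 → 7 → 3 → 1 → 2: 8 + 6 + 11 + 3 = 28
6 → 7 → 3 → 8 → 2: 8 + 6 + 12 + 5 = 31
6 → 7 → 3 → 2: 8 + 6 + 8 = 22
6 → 7 → 1 → 2: 8 + 12 + 3 = 23
6 → 5 → 2: 9 + 10 = 19
6 → 7 → 1 → 8 → 2: 8 + 12 + 13 + 5 = 38
Best route has total 19.

19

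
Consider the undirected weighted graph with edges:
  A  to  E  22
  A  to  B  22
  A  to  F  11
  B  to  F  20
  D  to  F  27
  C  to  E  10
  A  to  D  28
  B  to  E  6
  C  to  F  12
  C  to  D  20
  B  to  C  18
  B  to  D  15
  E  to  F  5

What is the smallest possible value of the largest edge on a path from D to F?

15

A few of the D→F routes:
D → B → C → F: max(15, 18, 12) = 18
D → B → E → C → F: max(15, 6, 10, 12) = 15
D → B → F: max(15, 20) = 20
D → B → E → F: max(15, 6, 5) = 15
D → C → B → F: max(20, 18, 20) = 20
D → B → C → E → F: max(15, 18, 10, 5) = 18
Smallest bottleneck: 15.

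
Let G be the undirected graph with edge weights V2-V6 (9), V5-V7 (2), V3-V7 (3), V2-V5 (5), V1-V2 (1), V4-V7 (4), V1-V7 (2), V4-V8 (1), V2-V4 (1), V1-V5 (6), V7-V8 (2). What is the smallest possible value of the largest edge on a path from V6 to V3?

Checking several routes:
V6 → V2 → V5 → V1 → V7 → V3: max(9, 5, 6, 2, 3) = 9
V6 → V2 → V1 → V5 → V7 → V3: max(9, 1, 6, 2, 3) = 9
V6 → V2 → V4 → V8 → V7 → V3: max(9, 1, 1, 2, 3) = 9
V6 → V2 → V5 → V7 → V3: max(9, 5, 2, 3) = 9
V6 → V2 → V4 → V7 → V3: max(9, 1, 4, 3) = 9
Smallest bottleneck: 9.

9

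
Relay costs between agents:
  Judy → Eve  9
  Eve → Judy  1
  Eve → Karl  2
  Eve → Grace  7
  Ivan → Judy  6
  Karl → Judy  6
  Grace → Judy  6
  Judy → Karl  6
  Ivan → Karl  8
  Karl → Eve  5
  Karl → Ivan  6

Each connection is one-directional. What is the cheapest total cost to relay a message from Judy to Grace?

Paths from Judy to Grace:
Judy → Karl → Eve → Grace: 6 + 5 + 7 = 18
Judy → Eve → Grace: 9 + 7 = 16
The minimum is 16.

16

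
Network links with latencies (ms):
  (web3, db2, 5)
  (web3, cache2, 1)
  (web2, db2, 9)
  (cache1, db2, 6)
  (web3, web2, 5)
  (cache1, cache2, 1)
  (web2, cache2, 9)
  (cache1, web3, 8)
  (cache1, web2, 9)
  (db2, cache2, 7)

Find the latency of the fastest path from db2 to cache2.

Comparing a few candidate routes:
db2-web3-cache2: 5 + 1 = 6
db2-web3-cache1-cache2: 5 + 8 + 1 = 14
db2-cache2: 7
db2-cache1-cache2: 6 + 1 = 7
db2-cache1-web3-cache2: 6 + 8 + 1 = 15
Shortest: 6 ms.

6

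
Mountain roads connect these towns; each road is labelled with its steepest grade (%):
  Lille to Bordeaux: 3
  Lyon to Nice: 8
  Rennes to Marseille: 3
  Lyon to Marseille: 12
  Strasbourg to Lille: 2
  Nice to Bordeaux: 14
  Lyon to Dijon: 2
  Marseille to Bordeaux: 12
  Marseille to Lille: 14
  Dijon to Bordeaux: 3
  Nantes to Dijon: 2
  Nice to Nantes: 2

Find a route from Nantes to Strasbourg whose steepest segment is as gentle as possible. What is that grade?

Comparing a few candidate routes:
Nantes-Nice-Lyon-Dijon-Bordeaux-Lille-Strasbourg: max(2, 8, 2, 3, 3, 2) = 8
Nantes-Dijon-Bordeaux-Lille-Strasbourg: max(2, 3, 3, 2) = 3
Nantes-Dijon-Lyon-Marseille-Bordeaux-Lille-Strasbourg: max(2, 2, 12, 12, 3, 2) = 12
Smallest bottleneck: 3%.

3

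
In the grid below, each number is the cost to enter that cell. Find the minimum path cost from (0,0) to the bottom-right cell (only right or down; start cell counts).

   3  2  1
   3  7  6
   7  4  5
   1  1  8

23

Take (0,0) (1,0) (2,0) (3,0) (3,1) (3,2) for a total of 3 + 3 + 7 + 1 + 1 + 8 = 23.
(Top row then right column would cost 25.)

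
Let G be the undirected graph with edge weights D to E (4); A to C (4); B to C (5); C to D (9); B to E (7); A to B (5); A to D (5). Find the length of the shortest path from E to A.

9

A few of the E→A routes:
E -> D -> C -> A: 4 + 9 + 4 = 17
E -> D -> A: 4 + 5 = 9
E -> B -> C -> A: 7 + 5 + 4 = 16
E -> D -> C -> B -> A: 4 + 9 + 5 + 5 = 23
E -> B -> A: 7 + 5 = 12
Best route has total 9.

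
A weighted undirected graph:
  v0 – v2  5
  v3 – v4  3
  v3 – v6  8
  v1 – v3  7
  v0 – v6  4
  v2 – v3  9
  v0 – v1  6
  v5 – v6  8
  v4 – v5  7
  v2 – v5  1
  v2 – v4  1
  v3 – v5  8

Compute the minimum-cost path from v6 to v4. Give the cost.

A few of the v6→v4 routes:
v6 - v3 - v4: 8 + 3 = 11
v6 - v5 - v2 - v4: 8 + 1 + 1 = 10
v6 - v0 - v2 - v5 - v4: 4 + 5 + 1 + 7 = 17
v6 - v0 - v2 - v4: 4 + 5 + 1 = 10
v6 - v5 - v4: 8 + 7 = 15
v6 - v3 - v2 - v4: 8 + 9 + 1 = 18
The minimum is 10.

10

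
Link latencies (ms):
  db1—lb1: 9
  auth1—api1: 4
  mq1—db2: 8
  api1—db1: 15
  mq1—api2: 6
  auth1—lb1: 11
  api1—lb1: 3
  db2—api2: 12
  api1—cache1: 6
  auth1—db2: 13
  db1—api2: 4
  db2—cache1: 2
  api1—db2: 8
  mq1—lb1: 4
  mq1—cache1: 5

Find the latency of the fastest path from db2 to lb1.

Checking several routes:
db2 -> cache1 -> mq1 -> lb1: 2 + 5 + 4 = 11
db2 -> mq1 -> lb1: 8 + 4 = 12
db2 -> api1 -> lb1: 8 + 3 = 11
db2 -> cache1 -> api1 -> lb1: 2 + 6 + 3 = 11
Shortest: 11 ms.

11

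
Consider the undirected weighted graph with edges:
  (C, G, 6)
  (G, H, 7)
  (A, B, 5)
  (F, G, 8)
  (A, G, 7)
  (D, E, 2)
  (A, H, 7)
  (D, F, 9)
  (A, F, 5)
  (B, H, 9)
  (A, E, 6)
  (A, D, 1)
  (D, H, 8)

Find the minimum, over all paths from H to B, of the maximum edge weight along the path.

Checking several routes:
H-A-B: max(7, 5) = 7
H-D-A-B: max(8, 1, 5) = 8
H-G-A-B: max(7, 7, 5) = 7
H-G-F-A-B: max(7, 8, 5, 5) = 8
H-D-E-A-B: max(8, 2, 6, 5) = 8
H-D-F-A-B: max(8, 9, 5, 5) = 9
Best route has worst link 7.

7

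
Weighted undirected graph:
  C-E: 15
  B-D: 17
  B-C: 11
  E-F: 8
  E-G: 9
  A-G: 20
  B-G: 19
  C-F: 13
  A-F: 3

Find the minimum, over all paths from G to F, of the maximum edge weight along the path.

9

Some routes from G to F:
G - E - C - F: max(9, 15, 13) = 15
G - E - F: max(9, 8) = 9
G - B - C - E - F: max(19, 11, 15, 8) = 19
The minimum achievable maximum is 9.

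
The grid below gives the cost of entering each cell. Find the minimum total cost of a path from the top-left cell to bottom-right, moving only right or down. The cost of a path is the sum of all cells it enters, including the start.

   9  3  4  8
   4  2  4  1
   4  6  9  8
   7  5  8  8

Cheapest: (0,0) -> (0,1) -> (1,1) -> (1,2) -> (1,3) -> (2,3) -> (3,3)
  9 + 3 + 2 + 4 + 1 + 8 + 8 = 35

35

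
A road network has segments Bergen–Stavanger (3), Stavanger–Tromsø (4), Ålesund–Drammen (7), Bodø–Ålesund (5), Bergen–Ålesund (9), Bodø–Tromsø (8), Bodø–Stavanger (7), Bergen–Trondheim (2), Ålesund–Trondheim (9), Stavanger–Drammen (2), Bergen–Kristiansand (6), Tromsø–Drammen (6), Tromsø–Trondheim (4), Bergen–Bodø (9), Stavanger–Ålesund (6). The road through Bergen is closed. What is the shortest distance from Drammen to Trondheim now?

Checking several routes:
Drammen→Stavanger→Ålesund→Trondheim: 2 + 6 + 9 = 17
Drammen→Tromsø→Trondheim: 6 + 4 = 10
Drammen→Stavanger→Tromsø→Trondheim: 2 + 4 + 4 = 10
Drammen→Ålesund→Trondheim: 7 + 9 = 16
Best route has total 10 mi.

10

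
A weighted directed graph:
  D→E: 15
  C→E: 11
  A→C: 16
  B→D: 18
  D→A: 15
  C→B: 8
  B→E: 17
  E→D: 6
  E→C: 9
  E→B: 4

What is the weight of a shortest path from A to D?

Candidate routes:
A - C - E - D: 16 + 11 + 6 = 33
A - C - E - B - D: 16 + 11 + 4 + 18 = 49
A - C - B - E - D: 16 + 8 + 17 + 6 = 47
A - C - B - D: 16 + 8 + 18 = 42
Shortest: 33.

33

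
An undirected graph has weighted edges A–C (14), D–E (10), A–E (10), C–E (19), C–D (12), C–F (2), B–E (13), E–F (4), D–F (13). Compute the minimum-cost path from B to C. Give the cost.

19

Candidate routes:
B→E→A→C: 13 + 10 + 14 = 37
B→E→F→C: 13 + 4 + 2 = 19
B→E→D→C: 13 + 10 + 12 = 35
B→E→F→D→C: 13 + 4 + 13 + 12 = 42
B→E→C: 13 + 19 = 32
B→E→D→F→C: 13 + 10 + 13 + 2 = 38
Shortest: 19.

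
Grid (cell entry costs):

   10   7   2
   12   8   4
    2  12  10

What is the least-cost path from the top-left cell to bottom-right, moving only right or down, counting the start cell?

33

Take (0,0) (0,1) (0,2) (1,2) (2,2) for a total of 10 + 7 + 2 + 4 + 10 = 33.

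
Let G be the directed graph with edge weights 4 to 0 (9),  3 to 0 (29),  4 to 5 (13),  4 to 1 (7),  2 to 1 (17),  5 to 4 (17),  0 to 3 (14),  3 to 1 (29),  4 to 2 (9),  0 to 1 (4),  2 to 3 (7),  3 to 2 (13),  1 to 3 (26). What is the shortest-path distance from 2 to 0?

Candidate routes:
2→3→0: 7 + 29 = 36
2→1→3→0: 17 + 26 + 29 = 72
The minimum is 36.

36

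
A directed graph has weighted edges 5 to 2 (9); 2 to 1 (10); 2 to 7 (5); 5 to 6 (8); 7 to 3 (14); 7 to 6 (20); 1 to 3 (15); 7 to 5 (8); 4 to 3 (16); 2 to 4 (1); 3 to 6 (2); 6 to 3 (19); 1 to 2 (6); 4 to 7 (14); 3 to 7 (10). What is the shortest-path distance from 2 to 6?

A few of the 2→6 routes:
2 -> 7 -> 6: 5 + 20 = 25
2 -> 7 -> 3 -> 6: 5 + 14 + 2 = 21
2 -> 1 -> 3 -> 6: 10 + 15 + 2 = 27
2 -> 4 -> 3 -> 6: 1 + 16 + 2 = 19
2 -> 7 -> 5 -> 6: 5 + 8 + 8 = 21
Shortest: 19.

19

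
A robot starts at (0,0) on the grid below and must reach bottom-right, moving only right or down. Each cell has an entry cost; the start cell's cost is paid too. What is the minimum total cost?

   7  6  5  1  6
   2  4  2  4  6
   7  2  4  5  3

Path r0c0 → r1c0 → r1c1 → r1c2 → r1c3 → r2c3 → r2c4: 7 + 2 + 4 + 2 + 4 + 5 + 3 = 27.

27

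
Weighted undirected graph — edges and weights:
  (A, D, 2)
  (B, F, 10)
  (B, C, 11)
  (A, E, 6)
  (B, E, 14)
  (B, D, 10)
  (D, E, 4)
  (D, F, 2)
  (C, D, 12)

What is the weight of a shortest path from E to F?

6

Some routes from E to F:
E → A → D → F: 6 + 2 + 2 = 10
E → B → F: 14 + 10 = 24
E → D → B → F: 4 + 10 + 10 = 24
E → D → F: 4 + 2 = 6
The minimum is 6.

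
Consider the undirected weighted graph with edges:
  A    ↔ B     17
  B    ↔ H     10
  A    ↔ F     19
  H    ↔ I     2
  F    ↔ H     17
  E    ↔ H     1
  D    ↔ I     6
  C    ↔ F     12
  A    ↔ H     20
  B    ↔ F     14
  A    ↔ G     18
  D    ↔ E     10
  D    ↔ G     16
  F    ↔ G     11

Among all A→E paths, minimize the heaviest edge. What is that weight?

Some routes from A to E:
A → B → H → I → D → E: max(17, 10, 2, 6, 10) = 17
A → B → F → G → D → I → H → E: max(17, 14, 11, 16, 6, 2, 1) = 17
A → B → F → G → D → E: max(17, 14, 11, 16, 10) = 17
A → B → F → H → I → D → E: max(17, 14, 17, 2, 6, 10) = 17
A → B → F → H → E: max(17, 14, 17, 1) = 17
Smallest bottleneck: 17.

17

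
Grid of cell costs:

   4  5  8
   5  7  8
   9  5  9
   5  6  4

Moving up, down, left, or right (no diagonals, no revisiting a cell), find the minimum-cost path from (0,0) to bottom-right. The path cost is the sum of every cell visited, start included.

Best path: (0,0) -> (0,1) -> (1,1) -> (2,1) -> (3,1) -> (3,2)
Cost: 4 + 5 + 7 + 5 + 6 + 4 = 31

31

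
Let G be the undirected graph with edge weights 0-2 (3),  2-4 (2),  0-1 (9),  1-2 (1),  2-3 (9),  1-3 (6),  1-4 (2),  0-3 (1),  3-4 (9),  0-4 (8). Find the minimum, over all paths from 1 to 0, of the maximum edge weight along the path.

3

Some routes from 1 to 0:
1 → 4 → 0: max(2, 8) = 8
1 → 2 → 4 → 0: max(1, 2, 8) = 8
1 → 3 → 0: max(6, 1) = 6
1 → 2 → 0: max(1, 3) = 3
1 → 4 → 2 → 0: max(2, 2, 3) = 3
Smallest bottleneck: 3.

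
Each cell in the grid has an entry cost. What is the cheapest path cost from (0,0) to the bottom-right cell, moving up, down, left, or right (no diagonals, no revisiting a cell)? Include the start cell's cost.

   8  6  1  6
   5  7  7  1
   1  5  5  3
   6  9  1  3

28

Path (0,0) (0,1) (0,2) (0,3) (1,3) (2,3) (3,3): 8 + 6 + 1 + 6 + 1 + 3 + 3 = 28.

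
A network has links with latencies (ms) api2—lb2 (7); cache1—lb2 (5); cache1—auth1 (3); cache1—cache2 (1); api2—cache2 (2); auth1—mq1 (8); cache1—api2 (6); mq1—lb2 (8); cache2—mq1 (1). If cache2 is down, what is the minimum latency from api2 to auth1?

Paths from api2 to auth1 avoiding cache2:
api2→cache1→auth1: 6 + 3 = 9
api2→lb2→mq1→auth1: 7 + 8 + 8 = 23
api2→cache1→lb2→mq1→auth1: 6 + 5 + 8 + 8 = 27
api2→lb2→cache1→auth1: 7 + 5 + 3 = 15
Shortest: 9 ms.

9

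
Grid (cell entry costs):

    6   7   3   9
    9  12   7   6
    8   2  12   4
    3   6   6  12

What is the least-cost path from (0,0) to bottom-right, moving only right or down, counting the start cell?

Best path: [0,0] -> [0,1] -> [0,2] -> [1,2] -> [1,3] -> [2,3] -> [3,3]
Cost: 6 + 7 + 3 + 7 + 6 + 4 + 12 = 45
(Top row then right column would cost 47.)

45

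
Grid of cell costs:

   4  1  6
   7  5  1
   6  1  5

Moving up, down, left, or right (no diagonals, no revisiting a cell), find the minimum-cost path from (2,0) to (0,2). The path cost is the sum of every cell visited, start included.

One optimal route is (2,0) → (2,1) → (1,1) → (0,1) → (0,2).
Its cost is 6 + 1 + 5 + 1 + 6 = 19.

19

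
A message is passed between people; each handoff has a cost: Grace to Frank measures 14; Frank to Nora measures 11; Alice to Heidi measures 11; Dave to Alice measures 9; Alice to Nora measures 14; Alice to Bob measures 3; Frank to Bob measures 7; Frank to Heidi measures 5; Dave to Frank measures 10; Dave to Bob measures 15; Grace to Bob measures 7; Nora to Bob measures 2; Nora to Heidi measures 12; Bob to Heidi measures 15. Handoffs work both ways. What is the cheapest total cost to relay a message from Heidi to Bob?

12

A few of the Heidi→Bob routes:
Heidi - Frank - Bob: 5 + 7 = 12
Heidi - Alice - Bob: 11 + 3 = 14
Heidi - Nora - Bob: 12 + 2 = 14
Heidi - Bob: 15
Heidi - Frank - Nora - Bob: 5 + 11 + 2 = 18
Shortest: 12.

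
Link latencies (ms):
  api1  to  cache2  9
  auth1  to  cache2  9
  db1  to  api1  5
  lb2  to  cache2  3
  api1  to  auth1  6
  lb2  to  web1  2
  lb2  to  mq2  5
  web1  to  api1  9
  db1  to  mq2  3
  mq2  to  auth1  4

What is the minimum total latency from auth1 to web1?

Comparing a few candidate routes:
auth1-cache2-lb2-web1: 9 + 3 + 2 = 14
auth1-mq2-lb2-web1: 4 + 5 + 2 = 11
auth1-api1-cache2-lb2-web1: 6 + 9 + 3 + 2 = 20
auth1-mq2-db1-api1-web1: 4 + 3 + 5 + 9 = 21
auth1-api1-web1: 6 + 9 = 15
The minimum is 11 ms.

11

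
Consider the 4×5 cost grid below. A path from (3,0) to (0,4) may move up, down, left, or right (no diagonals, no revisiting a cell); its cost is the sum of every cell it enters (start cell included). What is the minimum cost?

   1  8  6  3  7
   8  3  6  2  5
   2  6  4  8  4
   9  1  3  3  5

Cheapest: r3c0 → r3c1 → r3c2 → r2c2 → r1c2 → r1c3 → r0c3 → r0c4
  9 + 1 + 3 + 4 + 6 + 2 + 3 + 7 = 35

35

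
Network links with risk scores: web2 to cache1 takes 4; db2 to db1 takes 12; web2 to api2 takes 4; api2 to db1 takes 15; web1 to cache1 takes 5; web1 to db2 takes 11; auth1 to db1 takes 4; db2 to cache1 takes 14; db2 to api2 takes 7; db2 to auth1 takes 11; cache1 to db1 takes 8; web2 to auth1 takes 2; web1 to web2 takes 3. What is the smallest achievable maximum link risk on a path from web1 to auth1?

3

Checking several routes:
web1 → web2 → cache1 → db1 → auth1: max(3, 4, 8, 4) = 8
web1 → cache1 → web2 → auth1: max(5, 4, 2) = 5
web1 → web2 → auth1: max(3, 2) = 3
web1 → cache1 → web2 → api2 → db2 → auth1: max(5, 4, 4, 7, 11) = 11
web1 → cache1 → db1 → auth1: max(5, 8, 4) = 8
The minimum achievable maximum is 3.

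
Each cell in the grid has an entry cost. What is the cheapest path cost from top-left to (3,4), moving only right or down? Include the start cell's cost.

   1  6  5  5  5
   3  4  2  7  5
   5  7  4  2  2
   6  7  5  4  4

Best path: [0,0]→[1,0]→[1,1]→[1,2]→[2,2]→[2,3]→[2,4]→[3,4]
Cost: 1 + 3 + 4 + 2 + 4 + 2 + 2 + 4 = 22
(Top row then right column would cost 33.)

22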